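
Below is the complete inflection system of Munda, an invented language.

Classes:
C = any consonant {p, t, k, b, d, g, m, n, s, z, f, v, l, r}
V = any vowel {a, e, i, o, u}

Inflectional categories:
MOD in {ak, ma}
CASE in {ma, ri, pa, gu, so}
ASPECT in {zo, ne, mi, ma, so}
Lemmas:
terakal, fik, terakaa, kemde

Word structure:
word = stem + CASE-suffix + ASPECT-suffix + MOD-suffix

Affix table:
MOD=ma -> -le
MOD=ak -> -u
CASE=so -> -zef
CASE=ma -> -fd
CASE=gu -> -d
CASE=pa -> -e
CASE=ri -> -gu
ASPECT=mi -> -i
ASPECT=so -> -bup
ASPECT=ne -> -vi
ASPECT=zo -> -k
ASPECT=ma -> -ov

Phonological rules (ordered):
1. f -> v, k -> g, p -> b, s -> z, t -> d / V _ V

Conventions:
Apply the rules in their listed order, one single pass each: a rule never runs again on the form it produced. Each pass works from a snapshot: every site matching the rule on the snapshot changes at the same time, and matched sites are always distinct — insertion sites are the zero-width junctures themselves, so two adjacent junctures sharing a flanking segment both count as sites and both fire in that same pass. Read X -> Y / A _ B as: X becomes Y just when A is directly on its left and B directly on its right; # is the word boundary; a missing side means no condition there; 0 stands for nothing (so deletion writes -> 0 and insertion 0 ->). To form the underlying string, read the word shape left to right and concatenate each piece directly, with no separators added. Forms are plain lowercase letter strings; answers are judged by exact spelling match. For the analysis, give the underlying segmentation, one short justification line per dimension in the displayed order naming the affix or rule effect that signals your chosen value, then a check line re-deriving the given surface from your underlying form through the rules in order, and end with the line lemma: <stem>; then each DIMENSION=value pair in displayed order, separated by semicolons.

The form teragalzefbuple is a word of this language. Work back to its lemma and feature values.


underlying: terakal-zef-bup-le
MOD=ma - signalled by the affix -le
CASE=so - signalled by the affix -zef
ASPECT=so - signalled by the affix -bup
check: terakalzefbuple -> teragalzefbuple
lemma: terakal; MOD=ma; CASE=so; ASPECT=so


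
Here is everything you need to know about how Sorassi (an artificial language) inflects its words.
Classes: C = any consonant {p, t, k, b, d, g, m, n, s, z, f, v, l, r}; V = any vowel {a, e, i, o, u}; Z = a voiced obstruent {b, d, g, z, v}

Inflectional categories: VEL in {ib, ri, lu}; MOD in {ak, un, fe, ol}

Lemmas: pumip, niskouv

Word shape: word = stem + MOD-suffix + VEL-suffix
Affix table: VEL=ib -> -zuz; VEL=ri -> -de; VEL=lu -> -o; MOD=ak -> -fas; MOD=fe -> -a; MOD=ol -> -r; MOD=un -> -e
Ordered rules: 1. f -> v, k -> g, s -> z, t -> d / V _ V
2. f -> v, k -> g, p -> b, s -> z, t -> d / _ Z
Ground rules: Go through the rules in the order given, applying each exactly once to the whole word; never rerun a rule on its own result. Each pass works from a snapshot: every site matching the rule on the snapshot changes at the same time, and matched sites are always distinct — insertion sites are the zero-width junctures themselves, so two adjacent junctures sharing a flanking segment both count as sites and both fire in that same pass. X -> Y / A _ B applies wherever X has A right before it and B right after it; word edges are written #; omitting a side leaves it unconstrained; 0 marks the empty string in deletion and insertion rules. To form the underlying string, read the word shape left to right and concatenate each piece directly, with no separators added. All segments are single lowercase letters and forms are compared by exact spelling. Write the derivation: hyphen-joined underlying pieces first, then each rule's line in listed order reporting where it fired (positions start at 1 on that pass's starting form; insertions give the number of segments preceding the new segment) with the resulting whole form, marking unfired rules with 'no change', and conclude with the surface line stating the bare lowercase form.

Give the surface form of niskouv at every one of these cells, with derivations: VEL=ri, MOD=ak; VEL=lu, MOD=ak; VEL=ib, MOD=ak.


cell VEL=ri, MOD=ak:
underlying: niskouv-fas-de
1. f -> v, k -> g, s -> z, t -> d / V _ V: no change
2. f -> v, k -> g, p -> b, s -> z, t -> d / _ Z: fires at position(s) 10: niskouvfazde
surface: niskouvfazde

cell VEL=lu, MOD=ak:
underlying: niskouv-fas-o
1. f -> v, k -> g, s -> z, t -> d / V _ V: fires at position(s) 10: niskouvfazo
2. f -> v, k -> g, p -> b, s -> z, t -> d / _ Z: no change
surface: niskouvfazo

cell VEL=ib, MOD=ak:
underlying: niskouv-fas-zuz
1. f -> v, k -> g, s -> z, t -> d / V _ V: no change
2. f -> v, k -> g, p -> b, s -> z, t -> d / _ Z: fires at position(s) 10: niskouvfazzuz
surface: niskouvfazzuz


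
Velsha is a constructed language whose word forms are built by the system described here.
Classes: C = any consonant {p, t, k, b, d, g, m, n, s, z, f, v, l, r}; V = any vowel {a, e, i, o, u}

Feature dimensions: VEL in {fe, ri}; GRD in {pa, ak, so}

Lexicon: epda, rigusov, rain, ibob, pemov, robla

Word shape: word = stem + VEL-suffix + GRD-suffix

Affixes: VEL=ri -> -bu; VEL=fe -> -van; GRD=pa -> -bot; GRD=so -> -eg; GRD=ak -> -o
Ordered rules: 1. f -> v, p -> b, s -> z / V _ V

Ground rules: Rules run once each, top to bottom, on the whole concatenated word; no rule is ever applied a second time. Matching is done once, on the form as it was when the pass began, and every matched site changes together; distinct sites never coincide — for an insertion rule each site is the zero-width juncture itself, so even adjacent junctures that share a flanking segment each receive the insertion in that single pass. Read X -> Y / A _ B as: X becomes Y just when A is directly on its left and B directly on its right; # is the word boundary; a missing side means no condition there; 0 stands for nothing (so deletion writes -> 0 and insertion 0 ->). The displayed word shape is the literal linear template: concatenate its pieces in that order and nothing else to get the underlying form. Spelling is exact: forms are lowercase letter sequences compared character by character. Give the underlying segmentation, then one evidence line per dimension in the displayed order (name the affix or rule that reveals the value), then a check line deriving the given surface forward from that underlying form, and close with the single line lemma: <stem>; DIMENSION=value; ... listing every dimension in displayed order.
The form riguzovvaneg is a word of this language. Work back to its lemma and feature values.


underlying: rigusov-van-eg
VEL=fe - signalled by the affix -van
GRD=so - signalled by the affix -eg
check: rigusovvaneg -> riguzovvaneg
lemma: rigusov; VEL=fe; GRD=so


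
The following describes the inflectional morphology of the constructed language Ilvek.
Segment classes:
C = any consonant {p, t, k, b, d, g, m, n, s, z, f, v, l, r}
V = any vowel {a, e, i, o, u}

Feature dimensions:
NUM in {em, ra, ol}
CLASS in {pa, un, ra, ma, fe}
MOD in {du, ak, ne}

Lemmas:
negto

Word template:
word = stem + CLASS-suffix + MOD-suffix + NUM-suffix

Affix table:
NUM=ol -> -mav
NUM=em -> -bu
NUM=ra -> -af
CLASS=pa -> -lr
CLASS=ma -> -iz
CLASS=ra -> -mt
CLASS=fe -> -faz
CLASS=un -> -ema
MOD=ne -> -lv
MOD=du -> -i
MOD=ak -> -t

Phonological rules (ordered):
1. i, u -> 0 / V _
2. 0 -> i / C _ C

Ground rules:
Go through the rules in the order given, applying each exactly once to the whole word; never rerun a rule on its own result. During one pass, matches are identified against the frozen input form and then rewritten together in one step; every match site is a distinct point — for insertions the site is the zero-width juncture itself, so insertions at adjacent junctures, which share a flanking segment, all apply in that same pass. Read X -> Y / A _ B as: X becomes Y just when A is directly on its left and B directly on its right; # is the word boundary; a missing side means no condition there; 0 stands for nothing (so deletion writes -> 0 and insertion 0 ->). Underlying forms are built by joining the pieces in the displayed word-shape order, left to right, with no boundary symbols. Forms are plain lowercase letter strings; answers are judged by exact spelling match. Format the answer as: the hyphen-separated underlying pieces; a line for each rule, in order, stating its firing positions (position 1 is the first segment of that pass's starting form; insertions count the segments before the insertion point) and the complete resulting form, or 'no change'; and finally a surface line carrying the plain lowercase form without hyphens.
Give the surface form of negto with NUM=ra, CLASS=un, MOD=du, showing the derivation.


underlying: negto-ema-i-af
1. i, u -> 0 / V _: fires at position(s) 9: negtoemaaf
2. 0 -> i / C _ C: inserts after position(s) 3: negitoemaaf
surface: negitoemaaf


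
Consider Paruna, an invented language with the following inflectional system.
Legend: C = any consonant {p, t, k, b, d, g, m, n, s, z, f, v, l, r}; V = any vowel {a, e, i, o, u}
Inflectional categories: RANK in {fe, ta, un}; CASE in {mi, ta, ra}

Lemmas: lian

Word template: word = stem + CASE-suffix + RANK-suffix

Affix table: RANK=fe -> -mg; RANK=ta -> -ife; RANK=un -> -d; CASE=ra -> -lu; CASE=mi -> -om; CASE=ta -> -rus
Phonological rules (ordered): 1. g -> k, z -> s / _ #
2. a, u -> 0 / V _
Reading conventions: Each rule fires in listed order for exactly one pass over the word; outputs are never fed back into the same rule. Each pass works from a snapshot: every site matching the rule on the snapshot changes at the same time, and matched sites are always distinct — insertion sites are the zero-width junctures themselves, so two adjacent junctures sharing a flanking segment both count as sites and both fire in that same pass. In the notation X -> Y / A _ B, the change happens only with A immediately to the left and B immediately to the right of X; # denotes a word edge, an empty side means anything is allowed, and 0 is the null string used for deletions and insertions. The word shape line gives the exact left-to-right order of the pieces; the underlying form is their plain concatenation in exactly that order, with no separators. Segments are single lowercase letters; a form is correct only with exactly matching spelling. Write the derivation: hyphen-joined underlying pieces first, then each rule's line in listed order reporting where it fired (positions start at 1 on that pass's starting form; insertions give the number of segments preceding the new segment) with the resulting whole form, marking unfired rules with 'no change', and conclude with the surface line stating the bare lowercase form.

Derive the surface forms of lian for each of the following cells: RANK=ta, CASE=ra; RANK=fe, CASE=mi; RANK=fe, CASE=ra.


cell RANK=ta, CASE=ra:
underlying: lian-lu-ife
1. g -> k, z -> s / _ #: no change
2. a, u -> 0 / V _: fires at position(s) 3: linluife
surface: linluife

cell RANK=fe, CASE=mi:
underlying: lian-om-mg
1. g -> k, z -> s / _ #: fires at position(s) 8: lianommk
2. a, u -> 0 / V _: fires at position(s) 3: linommk
surface: linommk

cell RANK=fe, CASE=ra:
underlying: lian-lu-mg
1. g -> k, z -> s / _ #: fires at position(s) 8: lianlumk
2. a, u -> 0 / V _: fires at position(s) 3: linlumk
surface: linlumk


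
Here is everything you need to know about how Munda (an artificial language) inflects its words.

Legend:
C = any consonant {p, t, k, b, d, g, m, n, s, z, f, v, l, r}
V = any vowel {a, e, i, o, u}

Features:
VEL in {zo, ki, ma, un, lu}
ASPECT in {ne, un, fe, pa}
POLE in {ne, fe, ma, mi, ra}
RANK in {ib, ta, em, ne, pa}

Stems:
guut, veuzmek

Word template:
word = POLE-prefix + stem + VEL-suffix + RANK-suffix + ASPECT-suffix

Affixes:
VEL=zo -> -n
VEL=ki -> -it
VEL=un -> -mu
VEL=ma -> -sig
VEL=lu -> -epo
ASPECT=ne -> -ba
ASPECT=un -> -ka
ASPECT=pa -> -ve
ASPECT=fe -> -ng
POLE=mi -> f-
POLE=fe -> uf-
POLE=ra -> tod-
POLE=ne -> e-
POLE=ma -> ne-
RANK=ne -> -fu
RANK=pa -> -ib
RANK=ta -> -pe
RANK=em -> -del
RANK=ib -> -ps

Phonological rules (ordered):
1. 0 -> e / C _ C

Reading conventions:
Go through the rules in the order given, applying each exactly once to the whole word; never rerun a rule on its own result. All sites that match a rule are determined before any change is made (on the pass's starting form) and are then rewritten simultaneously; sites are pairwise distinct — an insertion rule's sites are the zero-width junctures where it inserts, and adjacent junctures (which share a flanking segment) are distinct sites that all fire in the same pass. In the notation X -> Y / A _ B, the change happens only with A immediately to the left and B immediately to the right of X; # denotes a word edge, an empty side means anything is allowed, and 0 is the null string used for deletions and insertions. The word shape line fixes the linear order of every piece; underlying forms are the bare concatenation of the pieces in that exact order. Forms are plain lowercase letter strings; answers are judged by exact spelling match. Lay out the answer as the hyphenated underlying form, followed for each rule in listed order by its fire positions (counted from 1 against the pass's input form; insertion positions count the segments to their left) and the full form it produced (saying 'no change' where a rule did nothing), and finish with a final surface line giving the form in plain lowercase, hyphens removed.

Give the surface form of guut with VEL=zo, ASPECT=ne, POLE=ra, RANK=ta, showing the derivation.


underlying: tod-guut-n-pe-ba
1. 0 -> e / C _ C: inserts after position(s) 3, 7, 8: todeguutenepeba
surface: todeguutenepeba


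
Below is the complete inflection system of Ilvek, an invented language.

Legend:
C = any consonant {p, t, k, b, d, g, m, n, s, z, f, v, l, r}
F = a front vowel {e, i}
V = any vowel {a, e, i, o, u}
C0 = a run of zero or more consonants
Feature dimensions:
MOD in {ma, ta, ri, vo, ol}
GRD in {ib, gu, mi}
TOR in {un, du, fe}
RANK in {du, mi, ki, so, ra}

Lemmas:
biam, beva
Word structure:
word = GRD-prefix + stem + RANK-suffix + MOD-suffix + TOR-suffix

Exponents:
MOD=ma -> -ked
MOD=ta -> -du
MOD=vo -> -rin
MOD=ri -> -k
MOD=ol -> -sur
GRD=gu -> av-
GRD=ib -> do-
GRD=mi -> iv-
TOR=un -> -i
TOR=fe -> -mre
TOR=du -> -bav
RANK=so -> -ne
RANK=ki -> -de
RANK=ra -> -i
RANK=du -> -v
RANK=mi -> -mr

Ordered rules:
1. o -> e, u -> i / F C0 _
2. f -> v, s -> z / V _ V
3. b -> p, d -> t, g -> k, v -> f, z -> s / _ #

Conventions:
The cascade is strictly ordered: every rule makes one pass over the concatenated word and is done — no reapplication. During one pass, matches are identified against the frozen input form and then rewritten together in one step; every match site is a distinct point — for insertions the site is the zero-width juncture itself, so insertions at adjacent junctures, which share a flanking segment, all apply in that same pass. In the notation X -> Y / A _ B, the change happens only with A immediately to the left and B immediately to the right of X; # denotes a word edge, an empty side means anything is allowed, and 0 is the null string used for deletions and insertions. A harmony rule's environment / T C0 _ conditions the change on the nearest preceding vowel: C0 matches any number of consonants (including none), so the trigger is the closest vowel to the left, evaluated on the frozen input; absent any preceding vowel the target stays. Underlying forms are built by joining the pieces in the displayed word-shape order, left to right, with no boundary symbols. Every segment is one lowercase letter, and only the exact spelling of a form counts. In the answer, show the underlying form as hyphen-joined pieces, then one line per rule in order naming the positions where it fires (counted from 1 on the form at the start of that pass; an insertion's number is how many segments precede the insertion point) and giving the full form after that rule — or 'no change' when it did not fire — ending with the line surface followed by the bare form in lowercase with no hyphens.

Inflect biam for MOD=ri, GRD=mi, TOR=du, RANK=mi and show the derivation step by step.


underlying: iv-biam-mr-k-bav
1. o -> e, u -> i / F C0 _: no change
2. f -> v, s -> z / V _ V: no change
3. b -> p, d -> t, g -> k, v -> f, z -> s / _ #: fires at position(s) 12: ivbiammrkbaf
surface: ivbiammrkbaf


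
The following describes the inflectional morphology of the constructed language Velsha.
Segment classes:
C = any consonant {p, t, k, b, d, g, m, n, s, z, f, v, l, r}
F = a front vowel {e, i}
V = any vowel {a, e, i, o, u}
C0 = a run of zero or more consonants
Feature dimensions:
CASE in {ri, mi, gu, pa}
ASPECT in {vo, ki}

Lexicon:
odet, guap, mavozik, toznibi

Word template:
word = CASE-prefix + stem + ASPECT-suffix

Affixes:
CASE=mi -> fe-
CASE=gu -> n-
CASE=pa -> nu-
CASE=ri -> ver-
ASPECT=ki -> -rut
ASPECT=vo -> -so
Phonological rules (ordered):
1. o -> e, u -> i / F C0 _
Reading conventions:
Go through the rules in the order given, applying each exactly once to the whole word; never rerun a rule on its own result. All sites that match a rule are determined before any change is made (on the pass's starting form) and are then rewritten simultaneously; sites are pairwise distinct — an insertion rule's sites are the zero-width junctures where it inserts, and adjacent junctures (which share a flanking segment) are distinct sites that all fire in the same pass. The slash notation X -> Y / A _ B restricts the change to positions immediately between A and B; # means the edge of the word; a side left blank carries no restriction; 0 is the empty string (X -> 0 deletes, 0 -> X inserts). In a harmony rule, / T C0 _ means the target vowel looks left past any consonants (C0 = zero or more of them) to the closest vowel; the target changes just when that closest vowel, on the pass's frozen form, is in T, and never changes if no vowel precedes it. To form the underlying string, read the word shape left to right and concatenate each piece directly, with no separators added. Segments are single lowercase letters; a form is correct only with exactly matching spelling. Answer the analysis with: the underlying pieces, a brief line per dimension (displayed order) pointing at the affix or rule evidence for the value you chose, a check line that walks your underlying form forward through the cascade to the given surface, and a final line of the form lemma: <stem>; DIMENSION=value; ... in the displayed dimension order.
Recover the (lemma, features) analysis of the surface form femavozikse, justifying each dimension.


underlying: fe-mavozik-so
CASE=mi - signalled by the affix fe-
ASPECT=vo - signalled by the affix -so
check: femavozikso -> femavozikse
lemma: mavozik; CASE=mi; ASPECT=vo


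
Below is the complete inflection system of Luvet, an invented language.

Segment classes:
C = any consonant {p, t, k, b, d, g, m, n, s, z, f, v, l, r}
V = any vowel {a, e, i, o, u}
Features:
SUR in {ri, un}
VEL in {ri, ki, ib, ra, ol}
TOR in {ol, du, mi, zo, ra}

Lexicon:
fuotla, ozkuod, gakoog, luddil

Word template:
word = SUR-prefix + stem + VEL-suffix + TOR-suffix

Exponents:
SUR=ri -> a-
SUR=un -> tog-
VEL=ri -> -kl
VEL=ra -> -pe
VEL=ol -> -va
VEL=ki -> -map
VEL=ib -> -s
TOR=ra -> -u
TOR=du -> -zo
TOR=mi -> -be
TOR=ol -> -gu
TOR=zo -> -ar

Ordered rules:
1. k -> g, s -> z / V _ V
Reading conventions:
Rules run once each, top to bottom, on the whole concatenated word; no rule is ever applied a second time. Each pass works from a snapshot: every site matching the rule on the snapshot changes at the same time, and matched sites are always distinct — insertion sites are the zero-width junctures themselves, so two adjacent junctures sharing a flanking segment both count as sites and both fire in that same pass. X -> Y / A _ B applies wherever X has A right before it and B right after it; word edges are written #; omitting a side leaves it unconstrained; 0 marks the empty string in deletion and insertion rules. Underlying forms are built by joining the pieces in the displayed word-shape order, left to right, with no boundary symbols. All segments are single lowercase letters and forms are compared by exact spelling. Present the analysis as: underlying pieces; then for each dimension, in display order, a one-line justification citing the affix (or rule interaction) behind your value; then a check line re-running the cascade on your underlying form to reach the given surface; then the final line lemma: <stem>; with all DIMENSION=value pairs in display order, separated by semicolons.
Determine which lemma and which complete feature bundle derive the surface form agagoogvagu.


underlying: a-gakoog-va-gu
SUR=ri - signalled by the affix a-
VEL=ol - signalled by the affix -va
TOR=ol - signalled by the affix -gu
check: agakoogvagu -> agagoogvagu
lemma: gakoog; SUR=ri; VEL=ol; TOR=ol


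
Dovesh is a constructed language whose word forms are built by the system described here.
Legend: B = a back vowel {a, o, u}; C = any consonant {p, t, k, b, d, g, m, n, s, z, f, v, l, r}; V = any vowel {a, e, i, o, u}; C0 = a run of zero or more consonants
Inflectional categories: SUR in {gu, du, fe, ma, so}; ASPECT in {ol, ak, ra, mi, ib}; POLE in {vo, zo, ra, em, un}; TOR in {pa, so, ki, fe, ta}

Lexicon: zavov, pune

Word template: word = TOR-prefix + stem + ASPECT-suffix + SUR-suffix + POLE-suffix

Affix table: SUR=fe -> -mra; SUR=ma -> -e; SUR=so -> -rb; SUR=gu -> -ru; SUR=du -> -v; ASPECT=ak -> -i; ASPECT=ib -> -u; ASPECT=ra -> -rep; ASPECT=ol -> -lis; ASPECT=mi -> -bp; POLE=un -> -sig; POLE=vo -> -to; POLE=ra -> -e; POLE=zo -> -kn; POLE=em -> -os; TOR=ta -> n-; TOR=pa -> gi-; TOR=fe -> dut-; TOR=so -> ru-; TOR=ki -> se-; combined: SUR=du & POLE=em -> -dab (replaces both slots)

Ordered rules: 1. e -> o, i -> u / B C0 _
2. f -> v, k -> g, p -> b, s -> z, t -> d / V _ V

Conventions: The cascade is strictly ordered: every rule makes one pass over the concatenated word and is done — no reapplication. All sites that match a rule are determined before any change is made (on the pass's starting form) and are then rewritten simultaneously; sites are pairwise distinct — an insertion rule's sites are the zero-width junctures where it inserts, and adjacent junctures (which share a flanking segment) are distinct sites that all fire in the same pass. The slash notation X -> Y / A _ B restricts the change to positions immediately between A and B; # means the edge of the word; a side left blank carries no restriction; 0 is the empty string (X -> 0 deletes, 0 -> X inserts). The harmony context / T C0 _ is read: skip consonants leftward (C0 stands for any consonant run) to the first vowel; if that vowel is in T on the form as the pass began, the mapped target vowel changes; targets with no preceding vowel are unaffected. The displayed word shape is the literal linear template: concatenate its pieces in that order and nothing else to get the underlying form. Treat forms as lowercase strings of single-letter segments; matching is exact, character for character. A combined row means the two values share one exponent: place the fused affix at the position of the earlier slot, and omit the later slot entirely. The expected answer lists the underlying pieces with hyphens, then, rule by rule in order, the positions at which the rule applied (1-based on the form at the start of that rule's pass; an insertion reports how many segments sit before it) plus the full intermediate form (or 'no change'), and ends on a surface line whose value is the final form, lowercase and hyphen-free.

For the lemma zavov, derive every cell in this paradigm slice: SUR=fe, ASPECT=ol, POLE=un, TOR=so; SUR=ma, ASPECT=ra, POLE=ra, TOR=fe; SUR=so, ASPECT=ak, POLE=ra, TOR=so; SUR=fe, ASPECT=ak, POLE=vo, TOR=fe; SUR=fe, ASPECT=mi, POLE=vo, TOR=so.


cell SUR=fe, ASPECT=ol, POLE=un, TOR=so:
underlying: ru-zavov-lis-mra-sig
1. e -> o, i -> u / B C0 _: fires at position(s) 9, 15: ruzavovlusmrasug
2. f -> v, k -> g, p -> b, s -> z, t -> d / V _ V: fires at position(s) 14: ruzavovlusmrazug
surface: ruzavovlusmrazug

cell SUR=ma, ASPECT=ra, POLE=ra, TOR=fe:
underlying: dut-zavov-rep-e-e
1. e -> o, i -> u / B C0 _: fires at position(s) 10: dutzavovropee
2. f -> v, k -> g, p -> b, s -> z, t -> d / V _ V: fires at position(s) 11: dutzavovrobee
surface: dutzavovrobee

cell SUR=so, ASPECT=ak, POLE=ra, TOR=so:
underlying: ru-zavov-i-rb-e
1. e -> o, i -> u / B C0 _: fires at position(s) 8: ruzavovurbe
2. f -> v, k -> g, p -> b, s -> z, t -> d / V _ V: no change
surface: ruzavovurbe

cell SUR=fe, ASPECT=ak, POLE=vo, TOR=fe:
underlying: dut-zavov-i-mra-to
1. e -> o, i -> u / B C0 _: fires at position(s) 9: dutzavovumrato
2. f -> v, k -> g, p -> b, s -> z, t -> d / V _ V: fires at position(s) 13: dutzavovumrado
surface: dutzavovumrado

cell SUR=fe, ASPECT=mi, POLE=vo, TOR=so:
underlying: ru-zavov-bp-mra-to
1. e -> o, i -> u / B C0 _: no change
2. f -> v, k -> g, p -> b, s -> z, t -> d / V _ V: fires at position(s) 13: ruzavovbpmrado
surface: ruzavovbpmrado


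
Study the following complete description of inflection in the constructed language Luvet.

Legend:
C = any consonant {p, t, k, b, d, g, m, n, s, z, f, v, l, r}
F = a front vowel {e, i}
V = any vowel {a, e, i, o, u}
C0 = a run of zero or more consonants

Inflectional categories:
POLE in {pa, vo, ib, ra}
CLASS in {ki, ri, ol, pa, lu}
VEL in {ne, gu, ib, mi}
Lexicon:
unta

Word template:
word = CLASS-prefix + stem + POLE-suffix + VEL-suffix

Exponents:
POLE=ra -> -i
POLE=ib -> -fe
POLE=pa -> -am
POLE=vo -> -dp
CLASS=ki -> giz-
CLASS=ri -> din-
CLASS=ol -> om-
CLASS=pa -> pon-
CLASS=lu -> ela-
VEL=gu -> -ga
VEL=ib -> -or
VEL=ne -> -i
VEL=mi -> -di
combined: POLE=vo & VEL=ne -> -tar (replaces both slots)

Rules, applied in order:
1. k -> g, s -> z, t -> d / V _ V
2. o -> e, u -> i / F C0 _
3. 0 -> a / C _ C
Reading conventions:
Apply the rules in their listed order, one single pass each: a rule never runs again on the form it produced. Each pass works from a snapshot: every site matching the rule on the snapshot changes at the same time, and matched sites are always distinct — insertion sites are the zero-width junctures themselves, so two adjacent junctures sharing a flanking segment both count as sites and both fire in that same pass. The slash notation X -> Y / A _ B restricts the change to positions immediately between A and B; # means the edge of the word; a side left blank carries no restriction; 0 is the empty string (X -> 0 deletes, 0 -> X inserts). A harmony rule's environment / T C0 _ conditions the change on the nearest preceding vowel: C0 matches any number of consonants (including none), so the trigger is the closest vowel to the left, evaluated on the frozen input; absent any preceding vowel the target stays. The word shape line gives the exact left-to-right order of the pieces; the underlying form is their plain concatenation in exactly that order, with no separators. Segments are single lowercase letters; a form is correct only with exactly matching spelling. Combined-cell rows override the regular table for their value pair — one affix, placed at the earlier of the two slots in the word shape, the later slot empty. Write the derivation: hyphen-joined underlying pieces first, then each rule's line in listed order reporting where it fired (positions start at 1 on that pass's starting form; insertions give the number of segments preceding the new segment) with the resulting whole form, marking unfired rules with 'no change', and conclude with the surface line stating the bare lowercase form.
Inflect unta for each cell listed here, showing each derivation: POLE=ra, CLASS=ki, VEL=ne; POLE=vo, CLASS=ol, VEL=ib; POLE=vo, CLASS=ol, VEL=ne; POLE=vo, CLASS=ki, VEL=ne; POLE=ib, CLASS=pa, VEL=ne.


cell POLE=ra, CLASS=ki, VEL=ne:
underlying: giz-unta-i-i
1. k -> g, s -> z, t -> d / V _ V: no change
2. o -> e, u -> i / F C0 _: fires at position(s) 4: gizintaii
3. 0 -> a / C _ C: inserts after position(s) 5: gizinataii
surface: gizinataii

cell POLE=vo, CLASS=ol, VEL=ib:
underlying: om-unta-dp-or
1. k -> g, s -> z, t -> d / V _ V: no change
2. o -> e, u -> i / F C0 _: no change
3. 0 -> a / C _ C: inserts after position(s) 4, 7: omunatadapor
surface: omunatadapor

cell POLE=vo, CLASS=ol, VEL=ne:
underlying: om-unta-tar
1. k -> g, s -> z, t -> d / V _ V: fires at position(s) 7: omuntadar
2. o -> e, u -> i / F C0 _: no change
3. 0 -> a / C _ C: inserts after position(s) 4: omunatadar
surface: omunatadar

cell POLE=vo, CLASS=ki, VEL=ne:
underlying: giz-unta-tar
1. k -> g, s -> z, t -> d / V _ V: fires at position(s) 8: gizuntadar
2. o -> e, u -> i / F C0 _: fires at position(s) 4: gizintadar
3. 0 -> a / C _ C: inserts after position(s) 5: gizinatadar
surface: gizinatadar

cell POLE=ib, CLASS=pa, VEL=ne:
underlying: pon-unta-fe-i
1. k -> g, s -> z, t -> d / V _ V: no change
2. o -> e, u -> i / F C0 _: no change
3. 0 -> a / C _ C: inserts after position(s) 5: ponunatafei
surface: ponunatafei


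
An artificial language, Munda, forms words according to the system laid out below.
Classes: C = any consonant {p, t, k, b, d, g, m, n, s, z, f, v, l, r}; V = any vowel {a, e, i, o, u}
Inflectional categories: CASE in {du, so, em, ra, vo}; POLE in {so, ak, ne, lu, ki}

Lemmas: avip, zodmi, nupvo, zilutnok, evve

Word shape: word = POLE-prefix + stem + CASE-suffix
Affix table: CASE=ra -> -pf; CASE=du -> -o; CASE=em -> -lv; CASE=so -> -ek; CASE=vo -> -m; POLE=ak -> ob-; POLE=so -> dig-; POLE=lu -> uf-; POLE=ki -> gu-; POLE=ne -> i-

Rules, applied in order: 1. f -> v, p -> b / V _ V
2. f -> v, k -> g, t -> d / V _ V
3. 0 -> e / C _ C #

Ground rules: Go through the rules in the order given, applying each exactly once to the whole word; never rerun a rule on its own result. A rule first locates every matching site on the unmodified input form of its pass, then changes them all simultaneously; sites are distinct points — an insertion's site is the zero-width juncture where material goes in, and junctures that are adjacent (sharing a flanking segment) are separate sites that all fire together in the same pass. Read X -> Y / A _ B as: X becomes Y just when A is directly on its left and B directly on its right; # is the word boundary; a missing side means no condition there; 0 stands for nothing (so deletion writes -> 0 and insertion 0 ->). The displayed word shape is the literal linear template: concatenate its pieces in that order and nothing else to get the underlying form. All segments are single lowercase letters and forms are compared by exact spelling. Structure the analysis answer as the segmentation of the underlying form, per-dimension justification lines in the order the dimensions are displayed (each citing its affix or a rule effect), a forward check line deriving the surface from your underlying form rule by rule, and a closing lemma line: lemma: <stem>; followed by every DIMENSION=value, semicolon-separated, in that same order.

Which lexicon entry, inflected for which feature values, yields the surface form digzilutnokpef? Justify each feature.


underlying: dig-zilutnok-pf
CASE=ra - signalled by the affix -pf
POLE=so - signalled by the affix dig-
check: digzilutnokpf -> digzilutnokpf -> digzilutnokpf -> digzilutnokpef
lemma: zilutnok; CASE=ra; POLE=so


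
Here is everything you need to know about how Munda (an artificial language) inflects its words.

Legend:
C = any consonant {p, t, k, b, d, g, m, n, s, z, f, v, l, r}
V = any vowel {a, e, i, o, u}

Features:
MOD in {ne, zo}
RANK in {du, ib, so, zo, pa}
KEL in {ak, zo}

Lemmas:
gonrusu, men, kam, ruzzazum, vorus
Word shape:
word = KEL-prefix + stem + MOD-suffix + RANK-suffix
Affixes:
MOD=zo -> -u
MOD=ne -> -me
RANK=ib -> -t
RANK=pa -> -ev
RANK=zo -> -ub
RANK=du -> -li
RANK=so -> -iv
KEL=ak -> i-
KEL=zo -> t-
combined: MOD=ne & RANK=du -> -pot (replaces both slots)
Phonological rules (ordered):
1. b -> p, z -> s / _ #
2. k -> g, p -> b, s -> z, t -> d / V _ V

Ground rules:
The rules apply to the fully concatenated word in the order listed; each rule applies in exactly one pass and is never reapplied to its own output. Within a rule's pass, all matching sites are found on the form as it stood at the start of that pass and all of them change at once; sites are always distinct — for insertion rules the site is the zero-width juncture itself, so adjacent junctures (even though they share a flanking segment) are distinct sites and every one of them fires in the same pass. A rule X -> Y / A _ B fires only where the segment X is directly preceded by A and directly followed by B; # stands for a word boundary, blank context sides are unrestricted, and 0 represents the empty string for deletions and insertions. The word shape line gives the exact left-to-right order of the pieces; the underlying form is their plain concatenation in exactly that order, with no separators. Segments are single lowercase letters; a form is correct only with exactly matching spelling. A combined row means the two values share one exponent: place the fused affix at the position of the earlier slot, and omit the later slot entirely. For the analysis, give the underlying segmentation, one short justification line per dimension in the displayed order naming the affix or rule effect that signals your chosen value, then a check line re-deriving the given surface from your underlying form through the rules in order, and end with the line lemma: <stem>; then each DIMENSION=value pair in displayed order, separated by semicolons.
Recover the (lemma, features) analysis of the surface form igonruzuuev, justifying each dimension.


underlying: i-gonrusu-u-ev
MOD=zo - signalled by the affix -u
RANK=pa - signalled by the affix -ev
KEL=ak - signalled by the affix i-
check: igonrusuuev -> igonrusuuev -> igonruzuuev
lemma: gonrusu; MOD=zo; RANK=pa; KEL=ak


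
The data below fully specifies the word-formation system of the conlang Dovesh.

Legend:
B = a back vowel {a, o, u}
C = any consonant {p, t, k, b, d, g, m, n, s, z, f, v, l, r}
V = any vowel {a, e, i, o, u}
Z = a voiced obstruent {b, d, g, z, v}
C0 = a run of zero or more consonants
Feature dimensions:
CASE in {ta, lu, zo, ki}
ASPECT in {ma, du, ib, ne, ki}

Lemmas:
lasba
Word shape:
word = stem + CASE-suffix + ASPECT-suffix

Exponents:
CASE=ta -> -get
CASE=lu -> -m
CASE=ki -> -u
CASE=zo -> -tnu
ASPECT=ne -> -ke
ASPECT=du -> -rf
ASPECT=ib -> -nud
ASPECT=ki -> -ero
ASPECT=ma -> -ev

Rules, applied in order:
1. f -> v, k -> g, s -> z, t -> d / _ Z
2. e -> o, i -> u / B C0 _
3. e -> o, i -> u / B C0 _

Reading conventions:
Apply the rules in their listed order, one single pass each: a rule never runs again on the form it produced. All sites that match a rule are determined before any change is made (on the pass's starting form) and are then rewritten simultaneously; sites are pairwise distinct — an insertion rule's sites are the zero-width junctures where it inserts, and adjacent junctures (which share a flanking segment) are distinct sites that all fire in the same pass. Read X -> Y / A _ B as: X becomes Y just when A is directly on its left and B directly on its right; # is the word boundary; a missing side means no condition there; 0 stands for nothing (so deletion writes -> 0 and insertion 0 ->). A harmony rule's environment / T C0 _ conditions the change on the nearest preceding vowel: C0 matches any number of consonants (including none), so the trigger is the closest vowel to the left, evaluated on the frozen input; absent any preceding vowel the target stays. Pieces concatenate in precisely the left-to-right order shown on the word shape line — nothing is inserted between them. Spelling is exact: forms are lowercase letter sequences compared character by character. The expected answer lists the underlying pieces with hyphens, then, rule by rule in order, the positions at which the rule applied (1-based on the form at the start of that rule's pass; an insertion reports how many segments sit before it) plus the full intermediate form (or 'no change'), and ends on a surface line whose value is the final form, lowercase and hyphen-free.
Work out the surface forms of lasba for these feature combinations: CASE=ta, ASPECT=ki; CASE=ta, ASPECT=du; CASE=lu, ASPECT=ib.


cell CASE=ta, ASPECT=ki:
underlying: lasba-get-ero
1. f -> v, k -> g, s -> z, t -> d / _ Z: fires at position(s) 3: lazbagetero
2. e -> o, i -> u / B C0 _: fires at position(s) 7: lazbagotero
3. e -> o, i -> u / B C0 _: fires at position(s) 9: lazbagotoro
surface: lazbagotoro

cell CASE=ta, ASPECT=du:
underlying: lasba-get-rf
1. f -> v, k -> g, s -> z, t -> d / _ Z: fires at position(s) 3: lazbagetrf
2. e -> o, i -> u / B C0 _: fires at position(s) 7: lazbagotrf
3. e -> o, i -> u / B C0 _: no change
surface: lazbagotrf

cell CASE=lu, ASPECT=ib:
underlying: lasba-m-nud
1. f -> v, k -> g, s -> z, t -> d / _ Z: fires at position(s) 3: lazbamnud
2. e -> o, i -> u / B C0 _: no change
3. e -> o, i -> u / B C0 _: no change
surface: lazbamnud


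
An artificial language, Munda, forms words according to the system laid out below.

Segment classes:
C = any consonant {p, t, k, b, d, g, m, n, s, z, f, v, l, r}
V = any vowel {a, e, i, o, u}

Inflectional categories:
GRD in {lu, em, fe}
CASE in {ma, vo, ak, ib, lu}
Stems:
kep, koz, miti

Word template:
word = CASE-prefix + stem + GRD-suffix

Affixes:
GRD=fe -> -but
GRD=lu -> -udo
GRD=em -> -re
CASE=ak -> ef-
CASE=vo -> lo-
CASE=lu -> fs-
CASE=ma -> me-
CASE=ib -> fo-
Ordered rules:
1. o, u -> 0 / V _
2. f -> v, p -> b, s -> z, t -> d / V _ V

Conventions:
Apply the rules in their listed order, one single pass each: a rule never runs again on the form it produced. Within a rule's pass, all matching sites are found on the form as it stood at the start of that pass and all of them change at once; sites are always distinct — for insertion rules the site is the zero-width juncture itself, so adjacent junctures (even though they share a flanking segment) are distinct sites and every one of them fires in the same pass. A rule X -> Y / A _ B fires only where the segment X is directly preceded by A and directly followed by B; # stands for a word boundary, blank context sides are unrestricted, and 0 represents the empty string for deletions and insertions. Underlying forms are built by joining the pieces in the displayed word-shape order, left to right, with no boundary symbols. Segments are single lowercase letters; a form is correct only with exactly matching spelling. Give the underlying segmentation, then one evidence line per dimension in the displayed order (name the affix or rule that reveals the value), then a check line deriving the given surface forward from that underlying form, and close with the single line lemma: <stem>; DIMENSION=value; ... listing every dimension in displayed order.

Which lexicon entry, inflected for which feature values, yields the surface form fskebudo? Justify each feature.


underlying: fs-kep-udo
GRD=lu - signalled by the affix -udo
CASE=lu - signalled by the affix fs-
check: fskepudo -> fskepudo -> fskebudo
lemma: kep; GRD=lu; CASE=lu


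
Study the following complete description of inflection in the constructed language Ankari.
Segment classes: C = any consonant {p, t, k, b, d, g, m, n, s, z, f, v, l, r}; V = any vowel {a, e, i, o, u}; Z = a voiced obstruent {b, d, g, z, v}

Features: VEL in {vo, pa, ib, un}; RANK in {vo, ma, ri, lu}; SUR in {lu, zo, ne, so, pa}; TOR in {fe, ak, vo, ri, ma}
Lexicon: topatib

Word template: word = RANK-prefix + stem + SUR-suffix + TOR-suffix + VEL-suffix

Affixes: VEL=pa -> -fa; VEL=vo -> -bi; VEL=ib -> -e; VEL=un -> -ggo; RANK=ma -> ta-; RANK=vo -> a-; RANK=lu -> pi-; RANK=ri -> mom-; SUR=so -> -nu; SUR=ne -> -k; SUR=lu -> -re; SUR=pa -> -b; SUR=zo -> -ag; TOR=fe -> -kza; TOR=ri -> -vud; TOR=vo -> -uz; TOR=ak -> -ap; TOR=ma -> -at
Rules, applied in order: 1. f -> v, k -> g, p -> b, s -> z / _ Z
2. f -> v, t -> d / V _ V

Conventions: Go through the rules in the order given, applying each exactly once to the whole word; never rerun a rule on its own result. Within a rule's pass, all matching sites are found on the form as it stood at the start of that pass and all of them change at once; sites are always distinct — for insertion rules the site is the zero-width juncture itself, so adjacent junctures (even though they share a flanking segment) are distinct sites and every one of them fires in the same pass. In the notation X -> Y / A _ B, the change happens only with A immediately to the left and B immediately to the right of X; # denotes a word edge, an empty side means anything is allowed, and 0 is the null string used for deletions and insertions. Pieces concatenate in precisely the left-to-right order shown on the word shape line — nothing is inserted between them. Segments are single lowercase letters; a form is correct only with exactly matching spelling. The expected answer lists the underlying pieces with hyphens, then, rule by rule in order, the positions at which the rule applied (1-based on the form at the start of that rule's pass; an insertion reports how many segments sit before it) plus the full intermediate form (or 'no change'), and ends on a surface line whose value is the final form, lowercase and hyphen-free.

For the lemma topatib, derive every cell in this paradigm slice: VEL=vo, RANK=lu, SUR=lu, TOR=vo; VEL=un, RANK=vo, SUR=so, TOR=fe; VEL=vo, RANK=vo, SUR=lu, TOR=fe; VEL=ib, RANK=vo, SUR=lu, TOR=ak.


cell VEL=vo, RANK=lu, SUR=lu, TOR=vo:
underlying: pi-topatib-re-uz-bi
1. f -> v, k -> g, p -> b, s -> z / _ Z: no change
2. f -> v, t -> d / V _ V: fires at position(s) 3, 7: pidopadibreuzbi
surface: pidopadibreuzbi

cell VEL=un, RANK=vo, SUR=so, TOR=fe:
underlying: a-topatib-nu-kza-ggo
1. f -> v, k -> g, p -> b, s -> z / _ Z: fires at position(s) 11: atopatibnugzaggo
2. f -> v, t -> d / V _ V: fires at position(s) 2, 6: adopadibnugzaggo
surface: adopadibnugzaggo

cell VEL=vo, RANK=vo, SUR=lu, TOR=fe:
underlying: a-topatib-re-kza-bi
1. f -> v, k -> g, p -> b, s -> z / _ Z: fires at position(s) 11: atopatibregzabi
2. f -> v, t -> d / V _ V: fires at position(s) 2, 6: adopadibregzabi
surface: adopadibregzabi

cell VEL=ib, RANK=vo, SUR=lu, TOR=ak:
underlying: a-topatib-re-ap-e
1. f -> v, k -> g, p -> b, s -> z / _ Z: no change
2. f -> v, t -> d / V _ V: fires at position(s) 2, 6: adopadibreape
surface: adopadibreape
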